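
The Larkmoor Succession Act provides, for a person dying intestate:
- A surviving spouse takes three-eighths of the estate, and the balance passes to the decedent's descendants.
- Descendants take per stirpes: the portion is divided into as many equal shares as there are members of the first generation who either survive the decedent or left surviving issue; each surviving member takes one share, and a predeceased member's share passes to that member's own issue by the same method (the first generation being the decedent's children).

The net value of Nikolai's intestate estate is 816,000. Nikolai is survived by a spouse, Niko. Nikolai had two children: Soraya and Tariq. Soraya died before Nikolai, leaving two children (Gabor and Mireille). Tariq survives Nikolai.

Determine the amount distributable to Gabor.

Gabor receives 127,500.

Niko takes three-eighths of 816,000 = 306,000. The remaining 510,000 passes to the descendants.
The descendants' portion (510,000) is divided into 2 shares of 255,000: Tariq takes 255,000; Soraya's 255,000 share passes to Soraya's issue.
Soraya's share (255,000) is divided into 2 shares of 127,500: Gabor and Mireille each take 127,500.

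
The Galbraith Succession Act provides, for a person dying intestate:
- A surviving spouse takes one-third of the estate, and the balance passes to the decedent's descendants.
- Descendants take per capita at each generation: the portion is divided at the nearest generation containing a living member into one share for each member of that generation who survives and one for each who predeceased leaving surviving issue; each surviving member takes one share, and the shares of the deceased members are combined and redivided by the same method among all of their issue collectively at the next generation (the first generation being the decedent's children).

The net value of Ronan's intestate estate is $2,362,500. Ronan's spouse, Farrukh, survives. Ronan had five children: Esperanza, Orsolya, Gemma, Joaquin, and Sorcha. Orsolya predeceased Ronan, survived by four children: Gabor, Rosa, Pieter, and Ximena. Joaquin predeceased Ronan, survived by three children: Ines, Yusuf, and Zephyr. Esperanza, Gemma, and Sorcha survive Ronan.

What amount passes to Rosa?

Farrukh takes one-third of $2,362,500 = $787,500. The remaining $1,575,000 passes to the descendants.
The descendants' portion ($1,575,000) is divided at the children's generation into 5 shares of $315,000. Esperanza, Gemma, and Sorcha each take $315,000. The 2 shares of the deceased (Orsolya and Joaquin) are combined into a pool of $630,000.
That pool ($630,000) is divided at the grandchildren's generation equally among Gabor, Rosa, Pieter, Ximena, Ines, Yusuf, and Zephyr: $90,000 each.

Rosa receives $90,000.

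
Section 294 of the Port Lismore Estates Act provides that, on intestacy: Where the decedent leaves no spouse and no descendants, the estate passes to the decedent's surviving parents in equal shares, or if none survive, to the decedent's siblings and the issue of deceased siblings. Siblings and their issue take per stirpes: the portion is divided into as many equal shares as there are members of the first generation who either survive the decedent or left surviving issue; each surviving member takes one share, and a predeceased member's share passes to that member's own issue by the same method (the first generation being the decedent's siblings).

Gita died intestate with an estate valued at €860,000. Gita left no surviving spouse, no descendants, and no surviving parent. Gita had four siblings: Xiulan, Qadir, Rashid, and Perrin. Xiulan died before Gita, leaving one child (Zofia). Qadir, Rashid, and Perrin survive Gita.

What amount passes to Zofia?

The entire €860,000 passes to the siblings and their issue.
That amount (€860,000) is divided into 4 shares of €215,000: Qadir, Rashid, and Perrin each take €215,000; Xiulan's €215,000 share passes to Xiulan's issue.
Xiulan's share (€215,000) passes entirely to Zofia.

Zofia receives €215,000.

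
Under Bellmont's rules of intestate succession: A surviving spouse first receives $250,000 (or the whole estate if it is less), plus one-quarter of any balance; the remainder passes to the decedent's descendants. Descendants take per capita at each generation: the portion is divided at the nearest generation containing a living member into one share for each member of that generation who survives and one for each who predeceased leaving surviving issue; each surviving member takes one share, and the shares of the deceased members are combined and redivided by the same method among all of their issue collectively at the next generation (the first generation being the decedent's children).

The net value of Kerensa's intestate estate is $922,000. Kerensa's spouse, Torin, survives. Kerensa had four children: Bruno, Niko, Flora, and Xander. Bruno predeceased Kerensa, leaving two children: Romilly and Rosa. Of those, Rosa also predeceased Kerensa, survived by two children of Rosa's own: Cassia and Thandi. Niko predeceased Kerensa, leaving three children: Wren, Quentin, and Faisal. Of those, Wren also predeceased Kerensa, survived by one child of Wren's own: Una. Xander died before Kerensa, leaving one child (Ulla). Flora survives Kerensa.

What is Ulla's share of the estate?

Ulla receives $63,000.

Torin first takes $250,000, leaving a balance of $672,000. Torin then takes one-quarter of the balance ($168,000), for a total of $418,000. The remaining $504,000 passes to the descendants.
The descendants' portion ($504,000) is divided at the children's generation into 4 shares of $126,000. Flora takes $126,000. The 3 shares of the deceased (Bruno, Niko, and Xander) are combined into a pool of $378,000.
That pool ($378,000) is divided at the grandchildren's generation into 6 shares of $63,000. Romilly, Quentin, Faisal, and Ulla each take $63,000. The 2 shares of the deceased (Rosa and Wren) are combined into a pool of $126,000.
That pool ($126,000) is divided at the great-grandchildren's generation equally among Cassia, Thandi, and Una: $42,000 each.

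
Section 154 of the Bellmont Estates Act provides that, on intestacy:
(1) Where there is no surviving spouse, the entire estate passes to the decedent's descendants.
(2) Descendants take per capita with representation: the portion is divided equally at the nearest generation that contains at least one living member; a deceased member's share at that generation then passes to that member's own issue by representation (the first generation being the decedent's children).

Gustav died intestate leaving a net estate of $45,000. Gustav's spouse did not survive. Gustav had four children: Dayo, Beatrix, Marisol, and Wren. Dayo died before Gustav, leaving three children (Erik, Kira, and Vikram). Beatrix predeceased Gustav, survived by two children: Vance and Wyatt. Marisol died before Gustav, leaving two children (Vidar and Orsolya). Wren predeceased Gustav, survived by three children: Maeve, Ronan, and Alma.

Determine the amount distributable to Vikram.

Vikram receives $4,500.

The entire $45,000 passes to the descendants.
No child survives, so the initial division is made at the grandchildren's generation.
That amount ($45,000) is divided into 10 shares of $4,500: Erik, Kira, Vikram, Vance, Wyatt, Vidar, Orsolya, Maeve, Ronan, and Alma each take $4,500.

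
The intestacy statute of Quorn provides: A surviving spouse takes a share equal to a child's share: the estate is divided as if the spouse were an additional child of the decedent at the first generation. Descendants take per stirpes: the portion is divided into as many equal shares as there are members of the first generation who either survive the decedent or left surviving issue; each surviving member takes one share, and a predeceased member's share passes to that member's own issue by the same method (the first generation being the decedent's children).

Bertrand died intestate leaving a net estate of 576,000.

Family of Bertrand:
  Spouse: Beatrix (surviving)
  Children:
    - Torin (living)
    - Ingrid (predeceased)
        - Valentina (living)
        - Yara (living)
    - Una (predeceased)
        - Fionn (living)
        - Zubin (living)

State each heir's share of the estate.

The spouse counts as an additional share at the children's level, so there are 4 primary shares of 144,000. Beatrix takes one such share (144,000).
The children's combined portion (432,000) is divided into 3 shares of 144,000: Torin takes 144,000; Ingrid's 144,000 share passes to Ingrid's issue; Una's 144,000 share passes to Una's issue.
Ingrid's share (144,000) is divided into 2 shares of 72,000: Valentina and Yara each take 72,000.
Una's share (144,000) is divided into 2 shares of 72,000: Fionn and Zubin each take 72,000.

Beatrix: 144,000; Torin: 144,000; Valentina: 72,000; Yara: 72,000; Fionn: 72,000; Zubin: 72,000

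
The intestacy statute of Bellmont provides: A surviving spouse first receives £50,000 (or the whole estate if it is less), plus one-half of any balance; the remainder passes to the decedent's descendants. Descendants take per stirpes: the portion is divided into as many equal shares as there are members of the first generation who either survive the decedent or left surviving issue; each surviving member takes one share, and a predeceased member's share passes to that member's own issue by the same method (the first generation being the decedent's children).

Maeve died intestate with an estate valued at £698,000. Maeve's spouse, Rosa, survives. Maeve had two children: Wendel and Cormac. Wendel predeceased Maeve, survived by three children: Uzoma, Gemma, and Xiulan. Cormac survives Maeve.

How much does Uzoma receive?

Rosa first takes £50,000, leaving a balance of £648,000. Rosa then takes one-half of the balance (£324,000), for a total of £374,000. The remaining £324,000 passes to the descendants.
The descendants' portion (£324,000) is divided into 2 shares of £162,000: Cormac takes £162,000; Wendel's £162,000 share passes to Wendel's issue.
Wendel's share (£162,000) is divided into 3 shares of £54,000: Uzoma, Gemma, and Xiulan each take £54,000.

Uzoma receives £54,000.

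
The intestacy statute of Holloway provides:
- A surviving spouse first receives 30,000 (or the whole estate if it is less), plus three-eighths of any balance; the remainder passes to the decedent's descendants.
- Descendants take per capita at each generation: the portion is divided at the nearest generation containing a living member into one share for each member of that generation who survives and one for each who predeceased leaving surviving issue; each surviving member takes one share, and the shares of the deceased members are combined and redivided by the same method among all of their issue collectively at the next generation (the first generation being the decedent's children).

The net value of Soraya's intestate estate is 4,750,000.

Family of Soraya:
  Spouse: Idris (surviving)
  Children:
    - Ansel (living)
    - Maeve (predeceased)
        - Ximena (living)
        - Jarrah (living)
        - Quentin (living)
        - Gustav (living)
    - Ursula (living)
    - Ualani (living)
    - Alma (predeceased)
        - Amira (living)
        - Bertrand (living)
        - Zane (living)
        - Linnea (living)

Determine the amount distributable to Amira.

Idris first takes 30,000, leaving a balance of 4,720,000. Idris then takes three-eighths of the balance (1,770,000), for a total of 1,800,000. The remaining 2,950,000 passes to the descendants.
The descendants' portion (2,950,000) is divided at the children's generation into 5 shares of 590,000. Ansel, Ursula, and Ualani each take 590,000. The 2 shares of the deceased (Maeve and Alma) are combined into a pool of 1,180,000.
That pool (1,180,000) is divided at the grandchildren's generation equally among Ximena, Jarrah, Quentin, Gustav, Amira, Bertrand, Zane, and Linnea: 147,500 each.

Amira receives 147,500.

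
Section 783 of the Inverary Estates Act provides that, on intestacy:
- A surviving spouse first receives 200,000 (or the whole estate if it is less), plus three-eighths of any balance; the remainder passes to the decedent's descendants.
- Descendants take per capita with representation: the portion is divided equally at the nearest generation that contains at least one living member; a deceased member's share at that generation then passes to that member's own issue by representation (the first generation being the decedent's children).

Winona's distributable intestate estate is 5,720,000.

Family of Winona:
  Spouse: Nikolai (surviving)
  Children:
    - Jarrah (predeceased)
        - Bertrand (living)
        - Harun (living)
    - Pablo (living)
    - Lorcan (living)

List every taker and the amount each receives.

Nikolai: 2,270,000; Bertrand: 575,000; Harun: 575,000; Pablo: 1,150,000; Lorcan: 1,150,000

Nikolai first takes 200,000, leaving a balance of 5,520,000. Nikolai then takes three-eighths of the balance (2,070,000), for a total of 2,270,000. The remaining 3,450,000 passes to the descendants.
The descendants' portion (3,450,000) is divided into 3 shares of 1,150,000: Pablo and Lorcan each take 1,150,000; Jarrah's 1,150,000 share passes to Jarrah's issue.
Jarrah's share (1,150,000) is divided into 2 shares of 575,000: Bertrand and Harun each take 575,000.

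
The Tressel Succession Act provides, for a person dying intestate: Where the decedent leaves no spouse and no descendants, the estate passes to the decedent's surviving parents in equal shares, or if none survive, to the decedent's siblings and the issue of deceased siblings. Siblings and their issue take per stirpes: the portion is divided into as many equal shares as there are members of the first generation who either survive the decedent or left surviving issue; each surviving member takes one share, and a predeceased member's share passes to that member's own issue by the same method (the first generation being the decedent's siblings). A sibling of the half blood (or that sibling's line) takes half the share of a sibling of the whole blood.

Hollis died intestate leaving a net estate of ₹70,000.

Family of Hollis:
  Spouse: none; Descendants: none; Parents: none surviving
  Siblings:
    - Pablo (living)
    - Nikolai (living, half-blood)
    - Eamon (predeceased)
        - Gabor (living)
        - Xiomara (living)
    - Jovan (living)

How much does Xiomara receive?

The entire ₹70,000 passes to the siblings and their issue.
Counting each half-blood sibling's line as half a unit, there are 7/2 units in ₹70,000, so one unit is ₹20,000. Whole-blood lines (Pablo, Eamon, and Jovan) take ₹20,000 each; half-blood lines (Nikolai) take ₹10,000 each.
Eamon's share (₹20,000) is divided into 2 shares of ₹10,000: Gabor and Xiomara each take ₹10,000.

Xiomara receives ₹10,000.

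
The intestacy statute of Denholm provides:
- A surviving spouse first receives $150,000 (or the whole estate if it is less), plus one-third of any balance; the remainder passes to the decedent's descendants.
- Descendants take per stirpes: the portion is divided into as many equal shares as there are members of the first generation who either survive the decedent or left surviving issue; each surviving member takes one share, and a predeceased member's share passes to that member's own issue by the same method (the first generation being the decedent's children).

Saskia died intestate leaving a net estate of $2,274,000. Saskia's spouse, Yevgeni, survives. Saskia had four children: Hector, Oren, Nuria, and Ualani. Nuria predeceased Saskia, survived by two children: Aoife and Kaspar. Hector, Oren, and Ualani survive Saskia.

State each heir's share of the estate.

Yevgeni: $858,000; Hector: $354,000; Oren: $354,000; Aoife: $177,000; Kaspar: $177,000; Ualani: $354,000

Yevgeni first takes $150,000, leaving a balance of $2,124,000. Yevgeni then takes one-third of the balance ($708,000), for a total of $858,000. The remaining $1,416,000 passes to the descendants.
The descendants' portion ($1,416,000) is divided into 4 shares of $354,000: Hector, Oren, and Ualani each take $354,000; Nuria's $354,000 share passes to Nuria's issue.
Nuria's share ($354,000) is divided into 2 shares of $177,000: Aoife and Kaspar each take $177,000.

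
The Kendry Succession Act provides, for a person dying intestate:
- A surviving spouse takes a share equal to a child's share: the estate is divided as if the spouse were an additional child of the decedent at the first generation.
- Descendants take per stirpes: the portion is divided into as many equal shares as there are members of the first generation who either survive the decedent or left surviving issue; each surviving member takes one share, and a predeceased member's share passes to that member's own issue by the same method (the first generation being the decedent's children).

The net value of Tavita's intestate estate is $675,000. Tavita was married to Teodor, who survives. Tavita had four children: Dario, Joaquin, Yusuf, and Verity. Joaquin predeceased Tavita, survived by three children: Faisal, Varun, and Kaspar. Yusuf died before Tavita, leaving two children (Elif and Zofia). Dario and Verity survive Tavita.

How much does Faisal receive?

Faisal receives $45,000.

The spouse counts as an additional share at the children's level, so there are 5 primary shares of $135,000. Teodor takes one such share ($135,000).
The children's combined portion ($540,000) is divided into 4 shares of $135,000: Dario and Verity each take $135,000; Joaquin's $135,000 share passes to Joaquin's issue; Yusuf's $135,000 share passes to Yusuf's issue.
Joaquin's share ($135,000) is divided into 3 shares of $45,000: Faisal, Varun, and Kaspar each take $45,000.
Yusuf's share ($135,000) is divided into 2 shares of $67,500: Elif and Zofia each take $67,500.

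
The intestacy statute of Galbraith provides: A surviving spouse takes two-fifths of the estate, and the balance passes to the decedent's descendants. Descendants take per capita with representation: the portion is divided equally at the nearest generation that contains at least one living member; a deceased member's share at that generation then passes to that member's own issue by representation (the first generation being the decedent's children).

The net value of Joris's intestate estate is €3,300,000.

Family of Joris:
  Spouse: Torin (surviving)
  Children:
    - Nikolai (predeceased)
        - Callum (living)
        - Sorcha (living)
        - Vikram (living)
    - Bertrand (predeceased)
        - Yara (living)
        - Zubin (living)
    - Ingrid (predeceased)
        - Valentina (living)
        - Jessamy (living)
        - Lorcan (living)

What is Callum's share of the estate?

Torin takes two-fifths of €3,300,000 = €1,320,000. The remaining €1,980,000 passes to the descendants.
No child survives, so the initial division is made at the grandchildren's generation.
The descendants' portion (€1,980,000) is divided into 8 shares of €247,500: Callum, Sorcha, Vikram, Yara, Zubin, Valentina, Jessamy, and Lorcan each take €247,500.

Callum receives €247,500.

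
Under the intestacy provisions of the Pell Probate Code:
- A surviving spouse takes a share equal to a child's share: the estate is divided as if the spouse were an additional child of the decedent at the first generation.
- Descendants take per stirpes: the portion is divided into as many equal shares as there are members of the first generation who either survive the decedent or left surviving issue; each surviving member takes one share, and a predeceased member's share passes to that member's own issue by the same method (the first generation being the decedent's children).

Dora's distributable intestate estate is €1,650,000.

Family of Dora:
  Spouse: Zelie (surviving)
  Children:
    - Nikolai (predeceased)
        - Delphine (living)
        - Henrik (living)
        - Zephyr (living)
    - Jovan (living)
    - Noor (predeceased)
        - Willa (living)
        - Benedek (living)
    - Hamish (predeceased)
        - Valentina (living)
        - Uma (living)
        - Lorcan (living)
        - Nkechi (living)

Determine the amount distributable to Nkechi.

The spouse counts as an additional share at the children's level, so there are 5 primary shares of €330,000. Zelie takes one such share (€330,000).
The children's combined portion (€1,320,000) is divided into 4 shares of €330,000: Jovan takes €330,000; Nikolai's €330,000 share passes to Nikolai's issue; Noor's €330,000 share passes to Noor's issue; Hamish's €330,000 share passes to Hamish's issue.
Nikolai's share (€330,000) is divided into 3 shares of €110,000: Delphine, Henrik, and Zephyr each take €110,000.
Noor's share (€330,000) is divided into 2 shares of €165,000: Willa and Benedek each take €165,000.
Hamish's share (€330,000) is divided into 4 shares of €82,500: Valentina, Uma, Lorcan, and Nkechi each take €82,500.

Nkechi receives €82,500.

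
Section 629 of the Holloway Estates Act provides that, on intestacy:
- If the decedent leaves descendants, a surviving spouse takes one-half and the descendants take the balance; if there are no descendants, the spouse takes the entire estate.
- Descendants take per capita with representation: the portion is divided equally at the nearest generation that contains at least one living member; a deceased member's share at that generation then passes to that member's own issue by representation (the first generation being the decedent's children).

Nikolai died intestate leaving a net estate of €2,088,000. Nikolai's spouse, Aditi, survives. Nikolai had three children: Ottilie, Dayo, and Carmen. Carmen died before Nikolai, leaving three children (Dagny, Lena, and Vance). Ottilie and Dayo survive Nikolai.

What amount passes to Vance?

Vance receives €116,000.

Aditi takes one-half of €2,088,000 = €1,044,000. The remaining €1,044,000 passes to the descendants.
The descendants' portion (€1,044,000) is divided into 3 shares of €348,000: Ottilie and Dayo each take €348,000; Carmen's €348,000 share passes to Carmen's issue.
Carmen's share (€348,000) is divided into 3 shares of €116,000: Dagny, Lena, and Vance each take €116,000.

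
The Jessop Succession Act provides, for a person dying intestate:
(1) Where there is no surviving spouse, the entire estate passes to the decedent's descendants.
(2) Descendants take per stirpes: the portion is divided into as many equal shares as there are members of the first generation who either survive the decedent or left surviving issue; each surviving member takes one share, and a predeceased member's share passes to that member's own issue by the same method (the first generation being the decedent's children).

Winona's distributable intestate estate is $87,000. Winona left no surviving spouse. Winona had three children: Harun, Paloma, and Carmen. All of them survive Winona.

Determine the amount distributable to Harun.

Harun receives $29,000.

The entire $87,000 passes to the descendants.
That amount ($87,000) is divided into 3 shares of $29,000: Harun, Paloma, and Carmen each take $29,000.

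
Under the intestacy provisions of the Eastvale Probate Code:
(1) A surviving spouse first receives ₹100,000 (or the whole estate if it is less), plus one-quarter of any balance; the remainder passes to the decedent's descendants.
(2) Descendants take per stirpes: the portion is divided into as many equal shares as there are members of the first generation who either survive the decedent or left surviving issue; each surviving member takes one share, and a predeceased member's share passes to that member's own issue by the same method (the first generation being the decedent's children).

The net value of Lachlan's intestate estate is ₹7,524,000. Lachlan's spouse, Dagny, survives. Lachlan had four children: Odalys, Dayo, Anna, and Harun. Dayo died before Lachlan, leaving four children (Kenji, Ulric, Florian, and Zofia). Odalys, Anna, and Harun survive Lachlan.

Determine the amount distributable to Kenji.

Dagny first takes ₹100,000, leaving a balance of ₹7,424,000. Dagny then takes one-quarter of the balance (₹1,856,000), for a total of ₹1,956,000. The remaining ₹5,568,000 passes to the descendants.
The descendants' portion (₹5,568,000) is divided into 4 shares of ₹1,392,000: Odalys, Anna, and Harun each take ₹1,392,000; Dayo's ₹1,392,000 share passes to Dayo's issue.
Dayo's share (₹1,392,000) is divided into 4 shares of ₹348,000: Kenji, Ulric, Florian, and Zofia each take ₹348,000.

Kenji receives ₹348,000.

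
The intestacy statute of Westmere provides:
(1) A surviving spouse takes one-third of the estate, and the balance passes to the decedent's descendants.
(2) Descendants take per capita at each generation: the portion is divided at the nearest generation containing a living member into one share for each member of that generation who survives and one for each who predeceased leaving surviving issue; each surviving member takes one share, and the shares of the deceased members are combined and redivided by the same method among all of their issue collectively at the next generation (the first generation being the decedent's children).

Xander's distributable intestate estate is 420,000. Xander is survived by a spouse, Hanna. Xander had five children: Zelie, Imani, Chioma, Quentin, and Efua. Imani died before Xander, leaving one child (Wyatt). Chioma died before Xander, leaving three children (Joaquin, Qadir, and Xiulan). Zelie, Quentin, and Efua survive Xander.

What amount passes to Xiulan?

Xiulan receives 28,000.

Hanna takes one-third of 420,000 = 140,000. The remaining 280,000 passes to the descendants.
The descendants' portion (280,000) is divided at the children's generation into 5 shares of 56,000. Zelie, Quentin, and Efua each take 56,000. The 2 shares of the deceased (Imani and Chioma) are combined into a pool of 112,000.
That pool (112,000) is divided at the grandchildren's generation equally among Wyatt, Joaquin, Qadir, and Xiulan: 28,000 each.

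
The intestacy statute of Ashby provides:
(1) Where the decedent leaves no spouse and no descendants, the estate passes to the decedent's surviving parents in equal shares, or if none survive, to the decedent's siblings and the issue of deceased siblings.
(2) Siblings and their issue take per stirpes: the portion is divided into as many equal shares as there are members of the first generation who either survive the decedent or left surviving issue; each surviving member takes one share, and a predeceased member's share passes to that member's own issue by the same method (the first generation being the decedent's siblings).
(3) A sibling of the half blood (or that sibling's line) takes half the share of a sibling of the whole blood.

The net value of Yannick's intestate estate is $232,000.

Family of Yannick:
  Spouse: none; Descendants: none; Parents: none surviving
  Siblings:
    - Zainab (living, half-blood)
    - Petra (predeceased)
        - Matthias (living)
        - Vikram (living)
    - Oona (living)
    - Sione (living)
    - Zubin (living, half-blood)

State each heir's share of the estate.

Zainab: $29,000; Matthias: $29,000; Vikram: $29,000; Oona: $58,000; Sione: $58,000; Zubin: $29,000

The entire $232,000 passes to the siblings and their issue.
Counting each half-blood sibling's line as half a unit, there are 4 units in $232,000, so one unit is $58,000. Whole-blood lines (Petra, Oona, and Sione) take $58,000 each; half-blood lines (Zainab and Zubin) take $29,000 each.
Petra's share ($58,000) is divided into 2 shares of $29,000: Matthias and Vikram each take $29,000.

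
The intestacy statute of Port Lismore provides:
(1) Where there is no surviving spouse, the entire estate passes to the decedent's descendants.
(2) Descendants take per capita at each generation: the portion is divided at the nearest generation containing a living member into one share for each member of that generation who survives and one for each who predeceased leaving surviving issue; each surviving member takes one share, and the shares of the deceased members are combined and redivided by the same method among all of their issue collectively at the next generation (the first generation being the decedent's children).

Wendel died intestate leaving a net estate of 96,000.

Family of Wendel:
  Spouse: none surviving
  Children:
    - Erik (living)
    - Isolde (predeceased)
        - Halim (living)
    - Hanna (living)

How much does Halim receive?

The entire 96,000 passes to the descendants.
That amount (96,000) is divided at the children's generation into 3 shares of 32,000. Erik and Hanna each take 32,000. The remaining share for the deceased Isolde (32,000) is carried to the next generation.
That pool (32,000) passes entirely to Halim, the sole taker at the grandchildren's generation.

Halim receives 32,000.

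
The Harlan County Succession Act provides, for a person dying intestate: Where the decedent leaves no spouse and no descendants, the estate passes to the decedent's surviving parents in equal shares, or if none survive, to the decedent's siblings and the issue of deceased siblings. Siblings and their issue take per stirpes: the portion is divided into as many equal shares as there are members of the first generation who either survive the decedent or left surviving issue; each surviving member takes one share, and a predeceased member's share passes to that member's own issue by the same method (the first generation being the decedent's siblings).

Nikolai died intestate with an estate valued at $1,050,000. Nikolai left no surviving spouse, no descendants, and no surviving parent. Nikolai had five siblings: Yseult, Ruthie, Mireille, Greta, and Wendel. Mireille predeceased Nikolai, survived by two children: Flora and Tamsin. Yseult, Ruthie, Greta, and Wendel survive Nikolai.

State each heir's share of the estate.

The entire $1,050,000 passes to the siblings and their issue.
That amount ($1,050,000) is divided into 5 shares of $210,000: Yseult, Ruthie, Greta, and Wendel each take $210,000; Mireille's $210,000 share passes to Mireille's issue.
Mireille's share ($210,000) is divided into 2 shares of $105,000: Flora and Tamsin each take $105,000.

Yseult: $210,000; Ruthie: $210,000; Flora: $105,000; Tamsin: $105,000; Greta: $210,000; Wendel: $210,000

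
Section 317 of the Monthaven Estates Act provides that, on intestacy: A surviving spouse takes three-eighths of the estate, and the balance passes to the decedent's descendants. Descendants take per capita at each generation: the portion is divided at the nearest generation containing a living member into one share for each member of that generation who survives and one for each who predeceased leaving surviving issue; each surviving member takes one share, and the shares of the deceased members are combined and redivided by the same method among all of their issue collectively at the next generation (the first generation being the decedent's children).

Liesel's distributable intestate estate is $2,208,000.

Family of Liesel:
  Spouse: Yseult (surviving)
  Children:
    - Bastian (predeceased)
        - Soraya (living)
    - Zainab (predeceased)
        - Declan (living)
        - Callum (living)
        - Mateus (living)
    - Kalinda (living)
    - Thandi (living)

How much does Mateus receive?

Mateus receives $172,500.

Yseult takes three-eighths of $2,208,000 = $828,000. The remaining $1,380,000 passes to the descendants.
The descendants' portion ($1,380,000) is divided at the children's generation into 4 shares of $345,000. Kalinda and Thandi each take $345,000. The 2 shares of the deceased (Bastian and Zainab) are combined into a pool of $690,000.
That pool ($690,000) is divided at the grandchildren's generation equally among Soraya, Declan, Callum, and Mateus: $172,500 each.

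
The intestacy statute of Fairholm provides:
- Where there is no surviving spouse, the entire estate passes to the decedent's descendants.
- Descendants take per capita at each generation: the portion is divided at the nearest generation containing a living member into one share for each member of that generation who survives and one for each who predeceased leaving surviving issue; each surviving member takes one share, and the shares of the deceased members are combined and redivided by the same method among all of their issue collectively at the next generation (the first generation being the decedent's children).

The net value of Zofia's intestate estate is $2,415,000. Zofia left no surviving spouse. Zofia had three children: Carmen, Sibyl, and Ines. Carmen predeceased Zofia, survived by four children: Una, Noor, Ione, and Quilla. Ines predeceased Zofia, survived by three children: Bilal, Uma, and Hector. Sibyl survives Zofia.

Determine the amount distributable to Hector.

The entire $2,415,000 passes to the descendants.
That amount ($2,415,000) is divided at the children's generation into 3 shares of $805,000. Sibyl takes $805,000. The 2 shares of the deceased (Carmen and Ines) are combined into a pool of $1,610,000.
That pool ($1,610,000) is divided at the grandchildren's generation equally among Una, Noor, Ione, Quilla, Bilal, Uma, and Hector: $230,000 each.

Hector receives $230,000.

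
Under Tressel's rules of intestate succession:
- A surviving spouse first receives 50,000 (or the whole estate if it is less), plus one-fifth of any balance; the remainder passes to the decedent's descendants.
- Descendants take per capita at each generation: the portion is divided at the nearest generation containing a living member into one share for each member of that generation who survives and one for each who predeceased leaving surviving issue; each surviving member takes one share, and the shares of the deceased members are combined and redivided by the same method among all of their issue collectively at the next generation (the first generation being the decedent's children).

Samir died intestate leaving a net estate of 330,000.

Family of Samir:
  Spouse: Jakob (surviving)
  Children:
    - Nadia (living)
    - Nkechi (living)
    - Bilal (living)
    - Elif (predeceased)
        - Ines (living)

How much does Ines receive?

Ines receives 56,000.

Jakob first takes 50,000, leaving a balance of 280,000. Jakob then takes one-fifth of the balance (56,000), for a total of 106,000. The remaining 224,000 passes to the descendants.
The descendants' portion (224,000) is divided at the children's generation into 4 shares of 56,000. Nadia, Nkechi, and Bilal each take 56,000. The remaining share for the deceased Elif (56,000) is carried to the next generation.
That pool (56,000) passes entirely to Ines, the sole taker at the grandchildren's generation.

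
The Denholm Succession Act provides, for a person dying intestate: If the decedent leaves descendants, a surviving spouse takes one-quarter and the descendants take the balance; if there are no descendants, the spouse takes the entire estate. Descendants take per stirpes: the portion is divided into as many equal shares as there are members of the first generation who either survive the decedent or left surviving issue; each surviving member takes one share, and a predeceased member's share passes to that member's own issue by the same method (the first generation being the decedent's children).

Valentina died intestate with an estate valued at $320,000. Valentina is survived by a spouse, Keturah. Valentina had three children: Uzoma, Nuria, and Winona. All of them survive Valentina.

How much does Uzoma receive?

Keturah takes one-quarter of $320,000 = $80,000. The remaining $240,000 passes to the descendants.
The descendants' portion ($240,000) is divided into 3 shares of $80,000: Uzoma, Nuria, and Winona each take $80,000.

Uzoma receives $80,000.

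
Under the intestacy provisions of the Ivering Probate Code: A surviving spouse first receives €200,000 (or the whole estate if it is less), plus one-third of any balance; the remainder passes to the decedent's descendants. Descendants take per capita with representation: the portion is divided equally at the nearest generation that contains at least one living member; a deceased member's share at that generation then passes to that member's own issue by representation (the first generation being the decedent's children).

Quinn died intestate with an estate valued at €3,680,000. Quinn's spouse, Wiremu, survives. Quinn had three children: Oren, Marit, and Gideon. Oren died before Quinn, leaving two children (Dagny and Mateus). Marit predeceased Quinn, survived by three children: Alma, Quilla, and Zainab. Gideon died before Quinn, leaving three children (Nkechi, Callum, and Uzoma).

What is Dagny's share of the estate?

Wiremu first takes €200,000, leaving a balance of €3,480,000. Wiremu then takes one-third of the balance (€1,160,000), for a total of €1,360,000. The remaining €2,320,000 passes to the descendants.
No child survives, so the initial division is made at the grandchildren's generation.
The descendants' portion (€2,320,000) is divided into 8 shares of €290,000: Dagny, Mateus, Alma, Quilla, Zainab, Nkechi, Callum, and Uzoma each take €290,000.

Dagny receives €290,000.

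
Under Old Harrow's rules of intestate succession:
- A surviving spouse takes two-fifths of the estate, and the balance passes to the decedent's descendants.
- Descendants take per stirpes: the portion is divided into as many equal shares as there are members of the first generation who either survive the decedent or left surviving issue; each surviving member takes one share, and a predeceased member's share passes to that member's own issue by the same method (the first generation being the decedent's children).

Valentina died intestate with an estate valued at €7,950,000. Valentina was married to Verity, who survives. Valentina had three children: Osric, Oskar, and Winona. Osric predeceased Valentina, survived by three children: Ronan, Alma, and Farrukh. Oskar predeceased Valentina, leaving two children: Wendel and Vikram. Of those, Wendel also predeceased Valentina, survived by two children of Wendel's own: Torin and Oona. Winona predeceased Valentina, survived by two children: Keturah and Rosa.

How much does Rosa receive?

Verity takes two-fifths of €7,950,000 = €3,180,000. The remaining €4,770,000 passes to the descendants.
The descendants' portion (€4,770,000) is divided into 3 shares of €1,590,000: Osric's €1,590,000 share passes to Osric's issue; Oskar's €1,590,000 share passes to Oskar's issue; Winona's €1,590,000 share passes to Winona's issue.
Osric's share (€1,590,000) is divided into 3 shares of €530,000: Ronan, Alma, and Farrukh each take €530,000.
Oskar's share (€1,590,000) is divided into 2 shares of €795,000: Vikram takes €795,000; Wendel's €795,000 share passes to Wendel's issue.
Wendel's share (€795,000) is divided into 2 shares of €397,500: Torin and Oona each take €397,500.
Winona's share (€1,590,000) is divided into 2 shares of €795,000: Keturah and Rosa each take €795,000.

Rosa receives €795,000.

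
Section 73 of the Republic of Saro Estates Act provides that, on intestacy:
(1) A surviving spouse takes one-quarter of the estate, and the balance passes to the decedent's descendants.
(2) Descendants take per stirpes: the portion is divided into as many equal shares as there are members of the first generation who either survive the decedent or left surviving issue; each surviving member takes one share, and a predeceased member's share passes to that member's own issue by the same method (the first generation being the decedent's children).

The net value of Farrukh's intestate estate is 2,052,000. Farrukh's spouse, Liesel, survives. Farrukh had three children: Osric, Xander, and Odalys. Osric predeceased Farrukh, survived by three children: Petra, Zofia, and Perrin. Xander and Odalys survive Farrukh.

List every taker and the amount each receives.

Liesel takes one-quarter of 2,052,000 = 513,000. The remaining 1,539,000 passes to the descendants.
The descendants' portion (1,539,000) is divided into 3 shares of 513,000: Xander and Odalys each take 513,000; Osric's 513,000 share passes to Osric's issue.
Osric's share (513,000) is divided into 3 shares of 171,000: Petra, Zofia, and Perrin each take 171,000.

Liesel: 513,000; Petra: 171,000; Zofia: 171,000; Perrin: 171,000; Xander: 513,000; Odalys: 513,000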